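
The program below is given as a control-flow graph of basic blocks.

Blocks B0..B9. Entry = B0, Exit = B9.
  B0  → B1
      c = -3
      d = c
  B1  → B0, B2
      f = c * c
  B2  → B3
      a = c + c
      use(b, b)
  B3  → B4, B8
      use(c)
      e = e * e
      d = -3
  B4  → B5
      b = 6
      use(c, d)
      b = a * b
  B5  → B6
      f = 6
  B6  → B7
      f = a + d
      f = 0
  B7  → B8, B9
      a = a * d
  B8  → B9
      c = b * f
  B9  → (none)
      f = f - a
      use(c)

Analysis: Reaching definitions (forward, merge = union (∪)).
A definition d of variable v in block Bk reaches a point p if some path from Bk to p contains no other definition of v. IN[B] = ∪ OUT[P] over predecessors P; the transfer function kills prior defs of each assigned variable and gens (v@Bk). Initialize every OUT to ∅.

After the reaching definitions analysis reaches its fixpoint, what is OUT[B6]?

Answer: {a@B2, b@B4, c@B0, d@B3, e@B3, f@B6}

Derivation:
Fixpoint table:
  B0:   IN={c@B0, d@B0, f@B1}   OUT={c@B0, d@B0, f@B1}
  B1:   IN={c@B0, d@B0, f@B1}   OUT={c@B0, d@B0, f@B1}
  B2:   IN={c@B0, d@B0, f@B1}   OUT={a@B2, c@B0, d@B0, f@B1}
  B3:   IN={a@B2, c@B0, d@B0, f@B1}   OUT={a@B2, c@B0, d@B3, e@B3, f@B1}
  B4:   IN={a@B2, c@B0, d@B3, e@B3, f@B1}   OUT={a@B2, b@B4, c@B0, d@B3, e@B3, f@B1}
  B5:   IN={a@B2, b@B4, c@B0, d@B3, e@B3, f@B1}   OUT={a@B2, b@B4, c@B0, d@B3, e@B3, f@B5}
  B6:   IN={a@B2, b@B4, c@B0, d@B3, e@B3, f@B5}   OUT={a@B2, b@B4, c@B0, d@B3, e@B3, f@B6}
  B7:   IN={a@B2, b@B4, c@B0, d@B3, e@B3, f@B6}   OUT={a@B7, b@B4, c@B0, d@B3, e@B3, f@B6}
  B8:   IN={a@B2, a@B7, b@B4, c@B0, d@B3, e@B3, f@B1, f@B6}   OUT={a@B2, a@B7, b@B4, c@B8, d@B3, e@B3, f@B1, f@B6}
  B9:   IN={a@B2, a@B7, b@B4, c@B0, c@B8, d@B3, e@B3, f@B1, f@B6}   OUT={a@B2, a@B7, b@B4, c@B0, c@B8, d@B3, e@B3, f@B9}

Merge at B6: IN[B6] = OUT[B5] = {a@B2, b@B4, c@B0, d@B3, e@B3, f@B5}
Applying B6's transfer function to that IN value gives OUT[B6] (row B6 above).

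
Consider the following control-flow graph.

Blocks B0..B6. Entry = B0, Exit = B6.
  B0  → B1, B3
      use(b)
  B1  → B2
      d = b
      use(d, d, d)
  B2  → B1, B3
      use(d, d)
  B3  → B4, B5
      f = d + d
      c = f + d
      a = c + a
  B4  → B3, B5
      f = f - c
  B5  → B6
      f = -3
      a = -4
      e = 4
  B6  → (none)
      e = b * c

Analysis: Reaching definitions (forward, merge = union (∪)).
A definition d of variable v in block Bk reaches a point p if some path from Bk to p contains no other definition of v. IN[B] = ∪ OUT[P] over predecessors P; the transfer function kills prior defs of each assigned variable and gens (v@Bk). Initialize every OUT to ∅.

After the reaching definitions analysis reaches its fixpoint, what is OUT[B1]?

Fixpoint table:
  B0:   IN={}   OUT={}
  B1:   IN={d@B1}   OUT={d@B1}
  B2:   IN={d@B1}   OUT={d@B1}
  B3:   IN={a@B3, c@B3, d@B1, f@B4}   OUT={a@B3, c@B3, d@B1, f@B3}
  B4:   IN={a@B3, c@B3, d@B1, f@B3}   OUT={a@B3, c@B3, d@B1, f@B4}
  B5:   IN={a@B3, c@B3, d@B1, f@B3, f@B4}   OUT={a@B5, c@B3, d@B1, e@B5, f@B5}
  B6:   IN={a@B5, c@B3, d@B1, e@B5, f@B5}   OUT={a@B5, c@B3, d@B1, e@B6, f@B5}

Merge at B1: IN[B1] = OUT[B0] ⊔ OUT[B2] = {d@B1}
Applying B1's transfer function to that IN value gives OUT[B1] (row B1 above).

Answer: {d@B1}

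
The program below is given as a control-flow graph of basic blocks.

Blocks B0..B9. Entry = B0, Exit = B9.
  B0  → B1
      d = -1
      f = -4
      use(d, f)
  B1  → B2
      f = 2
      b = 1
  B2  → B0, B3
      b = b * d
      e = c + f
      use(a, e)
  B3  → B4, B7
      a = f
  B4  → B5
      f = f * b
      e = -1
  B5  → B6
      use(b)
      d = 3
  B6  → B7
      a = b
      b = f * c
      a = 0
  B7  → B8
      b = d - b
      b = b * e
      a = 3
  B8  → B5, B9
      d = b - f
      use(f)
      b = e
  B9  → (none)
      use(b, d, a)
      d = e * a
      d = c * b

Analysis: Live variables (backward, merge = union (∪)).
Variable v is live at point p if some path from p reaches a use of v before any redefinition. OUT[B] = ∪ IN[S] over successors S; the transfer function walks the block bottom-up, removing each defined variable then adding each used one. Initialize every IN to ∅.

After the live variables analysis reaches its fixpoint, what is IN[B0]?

Fixpoint table:
  B0:  IN={a, c}  OUT={a, c, d}
  B1:  IN={a, c, d}  OUT={a, b, c, d, f}
  B2:  IN={a, b, c, d, f}  OUT={a, b, c, d, e, f}
  B3:  IN={b, c, d, e, f}  OUT={b, c, d, e, f}
  B4:  IN={b, c, f}  OUT={b, c, e, f}
  B5:  IN={b, c, e, f}  OUT={b, c, d, e, f}
  B6:  IN={b, c, d, e, f}  OUT={b, c, d, e, f}
  B7:  IN={b, c, d, e, f}  OUT={a, b, c, e, f}
  B8:  IN={a, b, c, e, f}  OUT={a, b, c, d, e, f}
  B9:  IN={a, b, c, d, e}  OUT={}

Merge at B0: OUT[B0] = IN[B1] = {a, c, d}
Applying B0's transfer function to that OUT value gives IN[B0] (row B0 above).

Answer: {a, c}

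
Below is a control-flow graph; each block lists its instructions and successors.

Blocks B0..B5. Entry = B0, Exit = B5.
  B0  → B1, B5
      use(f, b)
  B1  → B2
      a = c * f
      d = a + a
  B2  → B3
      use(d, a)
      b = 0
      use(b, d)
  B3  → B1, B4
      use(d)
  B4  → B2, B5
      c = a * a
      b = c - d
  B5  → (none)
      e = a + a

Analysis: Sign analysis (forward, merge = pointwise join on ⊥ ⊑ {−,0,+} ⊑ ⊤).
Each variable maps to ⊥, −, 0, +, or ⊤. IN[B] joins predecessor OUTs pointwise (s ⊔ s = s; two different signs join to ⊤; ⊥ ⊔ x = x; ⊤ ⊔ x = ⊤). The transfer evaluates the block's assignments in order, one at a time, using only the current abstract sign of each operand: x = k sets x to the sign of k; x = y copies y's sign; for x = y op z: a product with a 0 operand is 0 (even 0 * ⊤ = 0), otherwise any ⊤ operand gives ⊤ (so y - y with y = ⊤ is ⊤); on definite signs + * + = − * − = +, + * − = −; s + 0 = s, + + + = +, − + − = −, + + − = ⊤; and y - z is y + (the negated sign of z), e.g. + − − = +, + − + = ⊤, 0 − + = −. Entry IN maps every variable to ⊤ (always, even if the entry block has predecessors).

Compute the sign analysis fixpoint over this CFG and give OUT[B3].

Converged values:
  B0: | IN=(all ⊤) | OUT=(all ⊤)
  B1: | IN=(all ⊤) | OUT=(all ⊤)
  B2: | IN=(all ⊤) | OUT={b:0; rest ⊤}
  B3: | IN={b:0; rest ⊤} | OUT={b:0; rest ⊤}
  B4: | IN={b:0; rest ⊤} | OUT=(all ⊤)
  B5: | IN=(all ⊤) | OUT=(all ⊤)

Merge at B3: IN[B3] = OUT[B2] = {a: ⊤, b: 0, c: ⊤, d: ⊤, e: ⊤, f: ⊤}
Applying B3's transfer function to that IN value gives OUT[B3] (row B3 above).

Answer: {a: ⊤, b: 0, c: ⊤, d: ⊤, e: ⊤, f: ⊤}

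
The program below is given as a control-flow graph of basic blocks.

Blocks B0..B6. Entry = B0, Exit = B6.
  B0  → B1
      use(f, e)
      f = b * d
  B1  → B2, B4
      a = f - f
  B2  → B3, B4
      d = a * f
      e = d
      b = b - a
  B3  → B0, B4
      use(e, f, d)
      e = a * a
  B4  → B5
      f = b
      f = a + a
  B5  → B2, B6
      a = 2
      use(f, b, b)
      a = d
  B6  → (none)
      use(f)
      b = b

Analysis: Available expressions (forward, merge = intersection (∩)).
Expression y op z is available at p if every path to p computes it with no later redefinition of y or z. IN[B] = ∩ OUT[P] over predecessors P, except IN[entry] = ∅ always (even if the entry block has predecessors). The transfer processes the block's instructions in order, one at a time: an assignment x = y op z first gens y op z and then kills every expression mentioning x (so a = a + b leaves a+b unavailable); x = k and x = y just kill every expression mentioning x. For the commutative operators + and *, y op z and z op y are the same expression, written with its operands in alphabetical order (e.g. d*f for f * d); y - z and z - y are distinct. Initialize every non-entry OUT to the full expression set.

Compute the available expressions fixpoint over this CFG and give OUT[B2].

Answer: {a*f}

Working:
Converged values:
  B0:  IN={}  OUT={b*d}
  B1:  IN={b*d}  OUT={b*d, f-f}
  B2:  IN={}  OUT={a*f}
  B3:  IN={a*f}  OUT={a*a, a*f}
  B4:  IN={}  OUT={a+a}
  B5:  IN={a+a}  OUT={}
  B6:  IN={}  OUT={}

Merge at B2: IN[B2] = OUT[B1] ∩ OUT[B5] = {}
Applying B2's transfer function to that IN value gives OUT[B2] (row B2 above).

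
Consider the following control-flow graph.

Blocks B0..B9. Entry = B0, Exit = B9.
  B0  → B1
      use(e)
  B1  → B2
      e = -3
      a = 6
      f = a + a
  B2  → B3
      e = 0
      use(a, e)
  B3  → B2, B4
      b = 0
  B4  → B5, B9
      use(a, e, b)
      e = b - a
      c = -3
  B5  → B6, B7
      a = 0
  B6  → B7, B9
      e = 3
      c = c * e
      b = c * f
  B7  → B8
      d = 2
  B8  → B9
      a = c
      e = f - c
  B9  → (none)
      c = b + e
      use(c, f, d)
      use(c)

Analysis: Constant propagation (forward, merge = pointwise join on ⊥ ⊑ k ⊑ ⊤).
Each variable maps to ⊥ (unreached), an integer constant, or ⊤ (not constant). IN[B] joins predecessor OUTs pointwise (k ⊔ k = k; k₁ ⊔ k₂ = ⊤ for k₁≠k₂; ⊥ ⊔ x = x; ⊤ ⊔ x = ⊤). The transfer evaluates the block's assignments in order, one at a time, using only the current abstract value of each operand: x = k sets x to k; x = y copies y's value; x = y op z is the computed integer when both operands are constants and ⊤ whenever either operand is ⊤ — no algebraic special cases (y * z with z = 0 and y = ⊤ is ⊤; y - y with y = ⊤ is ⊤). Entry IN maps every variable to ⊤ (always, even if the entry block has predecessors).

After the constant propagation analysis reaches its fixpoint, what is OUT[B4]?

Per-block solution:
  B0:   IN=(all ⊤)   OUT=(all ⊤)
  B1:   IN=(all ⊤)   OUT={a:6, e:-3, f:12; rest ⊤}
  B2:   IN={a:6, f:12; rest ⊤}   OUT={a:6, e:0, f:12; rest ⊤}
  B3:   IN={a:6, e:0, f:12; rest ⊤}   OUT={a:6, b:0, e:0, f:12; rest ⊤}
  B4:   IN={a:6, b:0, e:0, f:12; rest ⊤}   OUT={a:6, b:0, c:-3, e:-6, f:12; rest ⊤}
  B5:   IN={a:6, b:0, c:-3, e:-6, f:12; rest ⊤}   OUT={a:0, b:0, c:-3, e:-6, f:12; rest ⊤}
  B6:   IN={a:0, b:0, c:-3, e:-6, f:12; rest ⊤}   OUT={a:0, b:-108, c:-9, e:3, f:12; rest ⊤}
  B7:   IN={a:0, f:12; rest ⊤}   OUT={a:0, d:2, f:12; rest ⊤}
  B8:   IN={a:0, d:2, f:12; rest ⊤}   OUT={d:2, f:12; rest ⊤}
  B9:   IN={f:12; rest ⊤}   OUT={f:12; rest ⊤}

Merge at B4: IN[B4] = OUT[B3] = {a: 6, b: 0, c: ⊤, d: ⊤, e: 0, f: 12}
Applying B4's transfer function to that IN value gives OUT[B4] (row B4 above).

Answer: {a: 6, b: 0, c: -3, d: ⊤, e: -6, f: 12}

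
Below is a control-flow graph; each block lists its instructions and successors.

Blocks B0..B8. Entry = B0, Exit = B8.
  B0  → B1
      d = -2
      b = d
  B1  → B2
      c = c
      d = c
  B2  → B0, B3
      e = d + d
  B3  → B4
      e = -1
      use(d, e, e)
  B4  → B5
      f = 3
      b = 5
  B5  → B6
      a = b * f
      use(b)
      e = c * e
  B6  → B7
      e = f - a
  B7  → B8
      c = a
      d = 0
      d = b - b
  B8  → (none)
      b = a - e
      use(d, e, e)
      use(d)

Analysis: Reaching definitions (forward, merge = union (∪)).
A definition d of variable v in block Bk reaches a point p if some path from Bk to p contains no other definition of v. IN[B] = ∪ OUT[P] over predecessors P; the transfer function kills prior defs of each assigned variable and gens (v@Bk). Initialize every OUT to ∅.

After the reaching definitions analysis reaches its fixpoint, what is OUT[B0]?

Answer: {b@B0, c@B1, d@B0, e@B2}

Derivation:
Per-block solution:
  B0:   IN={b@B0, c@B1, d@B1, e@B2}   OUT={b@B0, c@B1, d@B0, e@B2}
  B1:   IN={b@B0, c@B1, d@B0, e@B2}   OUT={b@B0, c@B1, d@B1, e@B2}
  B2:   IN={b@B0, c@B1, d@B1, e@B2}   OUT={b@B0, c@B1, d@B1, e@B2}
  B3:   IN={b@B0, c@B1, d@B1, e@B2}   OUT={b@B0, c@B1, d@B1, e@B3}
  B4:   IN={b@B0, c@B1, d@B1, e@B3}   OUT={b@B4, c@B1, d@B1, e@B3, f@B4}
  B5:   IN={b@B4, c@B1, d@B1, e@B3, f@B4}   OUT={a@B5, b@B4, c@B1, d@B1, e@B5, f@B4}
  B6:   IN={a@B5, b@B4, c@B1, d@B1, e@B5, f@B4}   OUT={a@B5, b@B4, c@B1, d@B1, e@B6, f@B4}
  B7:   IN={a@B5, b@B4, c@B1, d@B1, e@B6, f@B4}   OUT={a@B5, b@B4, c@B7, d@B7, e@B6, f@B4}
  B8:   IN={a@B5, b@B4, c@B7, d@B7, e@B6, f@B4}   OUT={a@B5, b@B8, c@B7, d@B7, e@B6, f@B4}

Merge at B0 (entry node, so the boundary value {} is joined with the incoming edge(s)): IN[B0] = {} ⊔ OUT[B2] = {b@B0, c@B1, d@B1, e@B2}
Applying B0's transfer function to that IN value gives OUT[B0] (row B0 above).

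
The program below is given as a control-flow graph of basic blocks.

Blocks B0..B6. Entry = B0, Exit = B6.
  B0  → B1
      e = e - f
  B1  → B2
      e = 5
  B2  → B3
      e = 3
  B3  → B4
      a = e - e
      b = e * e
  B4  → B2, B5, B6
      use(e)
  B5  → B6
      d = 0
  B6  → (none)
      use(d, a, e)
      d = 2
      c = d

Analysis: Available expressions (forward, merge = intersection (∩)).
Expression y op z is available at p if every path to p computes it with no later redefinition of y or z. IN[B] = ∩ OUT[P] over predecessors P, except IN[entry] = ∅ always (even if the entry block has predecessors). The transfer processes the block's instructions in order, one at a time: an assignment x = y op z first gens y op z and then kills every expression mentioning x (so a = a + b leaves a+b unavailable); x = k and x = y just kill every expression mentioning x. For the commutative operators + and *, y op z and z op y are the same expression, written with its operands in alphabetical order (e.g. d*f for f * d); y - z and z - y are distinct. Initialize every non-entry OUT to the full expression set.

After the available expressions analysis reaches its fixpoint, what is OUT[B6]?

Converged values:
  B0:   IN={}   OUT={}
  B1:   IN={}   OUT={}
  B2:   IN={}   OUT={}
  B3:   IN={}   OUT={e*e, e-e}
  B4:   IN={e*e, e-e}   OUT={e*e, e-e}
  B5:   IN={e*e, e-e}   OUT={e*e, e-e}
  B6:   IN={e*e, e-e}   OUT={e*e, e-e}

Merge at B6: IN[B6] = OUT[B4] ∩ OUT[B5] = {e*e, e-e}
Applying B6's transfer function to that IN value gives OUT[B6] (row B6 above).

Answer: {e*e, e-e}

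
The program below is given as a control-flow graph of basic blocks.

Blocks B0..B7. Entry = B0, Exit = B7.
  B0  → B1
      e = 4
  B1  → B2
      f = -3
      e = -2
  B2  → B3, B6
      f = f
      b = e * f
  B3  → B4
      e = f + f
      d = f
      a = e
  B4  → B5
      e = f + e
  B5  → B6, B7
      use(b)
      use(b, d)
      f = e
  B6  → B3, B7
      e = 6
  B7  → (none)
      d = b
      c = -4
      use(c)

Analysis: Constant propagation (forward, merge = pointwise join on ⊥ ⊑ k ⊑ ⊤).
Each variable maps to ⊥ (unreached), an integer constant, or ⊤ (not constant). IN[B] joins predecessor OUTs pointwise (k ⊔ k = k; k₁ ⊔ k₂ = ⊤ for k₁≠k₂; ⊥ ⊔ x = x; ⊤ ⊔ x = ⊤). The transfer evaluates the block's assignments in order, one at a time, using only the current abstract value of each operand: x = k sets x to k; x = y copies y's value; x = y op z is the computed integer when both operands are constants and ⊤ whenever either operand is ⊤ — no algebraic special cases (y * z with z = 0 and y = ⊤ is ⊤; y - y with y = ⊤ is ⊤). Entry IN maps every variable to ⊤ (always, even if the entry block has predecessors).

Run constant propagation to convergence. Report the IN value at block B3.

Per-block solution:
  B0:   IN=(all ⊤)   OUT={e:4; rest ⊤}
  B1:   IN={e:4; rest ⊤}   OUT={e:-2, f:-3; rest ⊤}
  B2:   IN={e:-2, f:-3; rest ⊤}   OUT={b:6, e:-2, f:-3; rest ⊤}
  B3:   IN={b:6; rest ⊤}   OUT={b:6; rest ⊤}
  B4:   IN={b:6; rest ⊤}   OUT={b:6; rest ⊤}
  B5:   IN={b:6; rest ⊤}   OUT={b:6; rest ⊤}
  B6:   IN={b:6; rest ⊤}   OUT={b:6, e:6; rest ⊤}
  B7:   IN={b:6; rest ⊤}   OUT={b:6, c:-4, d:6; rest ⊤}

Merge at B3: IN[B3] = OUT[B2] ⊔ OUT[B6] = {a: ⊤, b: 6, c: ⊤, d: ⊤, e: ⊤, f: ⊤}

Answer: {a: ⊤, b: 6, c: ⊤, d: ⊤, e: ⊤, f: ⊤}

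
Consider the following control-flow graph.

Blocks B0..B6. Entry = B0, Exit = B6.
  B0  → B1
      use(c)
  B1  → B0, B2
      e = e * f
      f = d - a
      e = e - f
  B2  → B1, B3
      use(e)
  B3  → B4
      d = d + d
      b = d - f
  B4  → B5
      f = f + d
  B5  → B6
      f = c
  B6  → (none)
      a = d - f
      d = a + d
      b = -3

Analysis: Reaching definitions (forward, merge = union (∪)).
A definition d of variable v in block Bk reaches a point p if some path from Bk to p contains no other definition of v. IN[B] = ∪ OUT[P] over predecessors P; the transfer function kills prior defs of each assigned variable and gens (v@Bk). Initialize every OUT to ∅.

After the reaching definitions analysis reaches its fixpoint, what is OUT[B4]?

Per-block solution:
  B0:  IN={e@B1, f@B1}  OUT={e@B1, f@B1}
  B1:  IN={e@B1, f@B1}  OUT={e@B1, f@B1}
  B2:  IN={e@B1, f@B1}  OUT={e@B1, f@B1}
  B3:  IN={e@B1, f@B1}  OUT={b@B3, d@B3, e@B1, f@B1}
  B4:  IN={b@B3, d@B3, e@B1, f@B1}  OUT={b@B3, d@B3, e@B1, f@B4}
  B5:  IN={b@B3, d@B3, e@B1, f@B4}  OUT={b@B3, d@B3, e@B1, f@B5}
  B6:  IN={b@B3, d@B3, e@B1, f@B5}  OUT={a@B6, b@B6, d@B6, e@B1, f@B5}

Merge at B4: IN[B4] = OUT[B3] = {b@B3, d@B3, e@B1, f@B1}
Applying B4's transfer function to that IN value gives OUT[B4] (row B4 above).

Answer: {b@B3, d@B3, e@B1, f@B4}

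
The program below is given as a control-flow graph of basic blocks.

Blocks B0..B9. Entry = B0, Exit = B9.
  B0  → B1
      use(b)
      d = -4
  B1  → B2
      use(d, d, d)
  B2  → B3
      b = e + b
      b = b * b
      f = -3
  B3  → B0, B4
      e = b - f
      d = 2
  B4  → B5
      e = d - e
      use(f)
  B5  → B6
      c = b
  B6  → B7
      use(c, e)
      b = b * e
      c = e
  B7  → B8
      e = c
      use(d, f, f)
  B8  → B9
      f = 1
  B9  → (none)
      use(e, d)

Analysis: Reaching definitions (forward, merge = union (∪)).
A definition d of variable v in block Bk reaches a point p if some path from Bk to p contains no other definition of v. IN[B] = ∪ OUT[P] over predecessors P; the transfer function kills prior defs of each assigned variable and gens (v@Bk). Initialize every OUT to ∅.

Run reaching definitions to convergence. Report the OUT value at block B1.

Per-block solution:
  B0: | IN={b@B2, d@B3, e@B3, f@B2} | OUT={b@B2, d@B0, e@B3, f@B2}
  B1: | IN={b@B2, d@B0, e@B3, f@B2} | OUT={b@B2, d@B0, e@B3, f@B2}
  B2: | IN={b@B2, d@B0, e@B3, f@B2} | OUT={b@B2, d@B0, e@B3, f@B2}
  B3: | IN={b@B2, d@B0, e@B3, f@B2} | OUT={b@B2, d@B3, e@B3, f@B2}
  B4: | IN={b@B2, d@B3, e@B3, f@B2} | OUT={b@B2, d@B3, e@B4, f@B2}
  B5: | IN={b@B2, d@B3, e@B4, f@B2} | OUT={b@B2, c@B5, d@B3, e@B4, f@B2}
  B6: | IN={b@B2, c@B5, d@B3, e@B4, f@B2} | OUT={b@B6, c@B6, d@B3, e@B4, f@B2}
  B7: | IN={b@B6, c@B6, d@B3, e@B4, f@B2} | OUT={b@B6, c@B6, d@B3, e@B7, f@B2}
  B8: | IN={b@B6, c@B6, d@B3, e@B7, f@B2} | OUT={b@B6, c@B6, d@B3, e@B7, f@B8}
  B9: | IN={b@B6, c@B6, d@B3, e@B7, f@B8} | OUT={b@B6, c@B6, d@B3, e@B7, f@B8}

Merge at B1: IN[B1] = OUT[B0] = {b@B2, d@B0, e@B3, f@B2}
Applying B1's transfer function to that IN value gives OUT[B1] (row B1 above).

Answer: {b@B2, d@B0, e@B3, f@B2}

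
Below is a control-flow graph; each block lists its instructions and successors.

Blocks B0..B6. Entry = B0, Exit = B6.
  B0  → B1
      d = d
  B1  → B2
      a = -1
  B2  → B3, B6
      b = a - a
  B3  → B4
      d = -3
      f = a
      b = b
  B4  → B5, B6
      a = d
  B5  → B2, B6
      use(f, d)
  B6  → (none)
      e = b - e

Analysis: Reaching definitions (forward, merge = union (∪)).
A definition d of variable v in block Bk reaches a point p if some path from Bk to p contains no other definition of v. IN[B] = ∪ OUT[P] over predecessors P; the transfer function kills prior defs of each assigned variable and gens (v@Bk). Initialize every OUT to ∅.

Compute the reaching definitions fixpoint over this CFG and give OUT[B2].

Answer: {a@B1, a@B4, b@B2, d@B0, d@B3, f@B3}

Working:
Per-block solution:
  B0:   IN={}   OUT={d@B0}
  B1:   IN={d@B0}   OUT={a@B1, d@B0}
  B2:   IN={a@B1, a@B4, b@B3, d@B0, d@B3, f@B3}   OUT={a@B1, a@B4, b@B2, d@B0, d@B3, f@B3}
  B3:   IN={a@B1, a@B4, b@B2, d@B0, d@B3, f@B3}   OUT={a@B1, a@B4, b@B3, d@B3, f@B3}
  B4:   IN={a@B1, a@B4, b@B3, d@B3, f@B3}   OUT={a@B4, b@B3, d@B3, f@B3}
  B5:   IN={a@B4, b@B3, d@B3, f@B3}   OUT={a@B4, b@B3, d@B3, f@B3}
  B6:   IN={a@B1, a@B4, b@B2, b@B3, d@B0, d@B3, f@B3}   OUT={a@B1, a@B4, b@B2, b@B3, d@B0, d@B3, e@B6, f@B3}

Merge at B2: IN[B2] = OUT[B1] ⊔ OUT[B5] = {a@B1, a@B4, b@B3, d@B0, d@B3, f@B3}
Applying B2's transfer function to that IN value gives OUT[B2] (row B2 above).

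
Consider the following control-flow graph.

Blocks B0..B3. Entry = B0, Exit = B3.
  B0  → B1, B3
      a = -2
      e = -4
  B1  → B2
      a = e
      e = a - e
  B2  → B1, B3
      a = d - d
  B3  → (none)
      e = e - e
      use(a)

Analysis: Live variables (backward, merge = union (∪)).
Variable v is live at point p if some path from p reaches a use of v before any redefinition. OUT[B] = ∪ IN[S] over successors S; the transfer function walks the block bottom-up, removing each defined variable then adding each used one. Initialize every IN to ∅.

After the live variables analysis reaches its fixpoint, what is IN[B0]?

Answer: {d}

Trace:
Converged values:
  B0: | IN={d} | OUT={a, d, e}
  B1: | IN={d, e} | OUT={d, e}
  B2: | IN={d, e} | OUT={a, d, e}
  B3: | IN={a, e} | OUT={}

Merge at B0: OUT[B0] = IN[B1] ⊔ IN[B3] = {a, d, e}
Applying B0's transfer function to that OUT value gives IN[B0] (row B0 above).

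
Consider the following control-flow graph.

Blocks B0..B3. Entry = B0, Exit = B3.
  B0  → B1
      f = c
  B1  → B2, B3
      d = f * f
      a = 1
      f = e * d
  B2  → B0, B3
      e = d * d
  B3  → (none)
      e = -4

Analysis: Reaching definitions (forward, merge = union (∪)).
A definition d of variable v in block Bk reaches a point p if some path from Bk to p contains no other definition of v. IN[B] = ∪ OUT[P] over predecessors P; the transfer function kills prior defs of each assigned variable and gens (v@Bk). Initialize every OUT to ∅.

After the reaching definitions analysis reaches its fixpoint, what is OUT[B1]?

Answer: {a@B1, d@B1, e@B2, f@B1}

Trace:
Fixpoint table:
  B0:   IN={a@B1, d@B1, e@B2, f@B1}   OUT={a@B1, d@B1, e@B2, f@B0}
  B1:   IN={a@B1, d@B1, e@B2, f@B0}   OUT={a@B1, d@B1, e@B2, f@B1}
  B2:   IN={a@B1, d@B1, e@B2, f@B1}   OUT={a@B1, d@B1, e@B2, f@B1}
  B3:   IN={a@B1, d@B1, e@B2, f@B1}   OUT={a@B1, d@B1, e@B3, f@B1}

Merge at B1: IN[B1] = OUT[B0] = {a@B1, d@B1, e@B2, f@B0}
Applying B1's transfer function to that IN value gives OUT[B1] (row B1 above).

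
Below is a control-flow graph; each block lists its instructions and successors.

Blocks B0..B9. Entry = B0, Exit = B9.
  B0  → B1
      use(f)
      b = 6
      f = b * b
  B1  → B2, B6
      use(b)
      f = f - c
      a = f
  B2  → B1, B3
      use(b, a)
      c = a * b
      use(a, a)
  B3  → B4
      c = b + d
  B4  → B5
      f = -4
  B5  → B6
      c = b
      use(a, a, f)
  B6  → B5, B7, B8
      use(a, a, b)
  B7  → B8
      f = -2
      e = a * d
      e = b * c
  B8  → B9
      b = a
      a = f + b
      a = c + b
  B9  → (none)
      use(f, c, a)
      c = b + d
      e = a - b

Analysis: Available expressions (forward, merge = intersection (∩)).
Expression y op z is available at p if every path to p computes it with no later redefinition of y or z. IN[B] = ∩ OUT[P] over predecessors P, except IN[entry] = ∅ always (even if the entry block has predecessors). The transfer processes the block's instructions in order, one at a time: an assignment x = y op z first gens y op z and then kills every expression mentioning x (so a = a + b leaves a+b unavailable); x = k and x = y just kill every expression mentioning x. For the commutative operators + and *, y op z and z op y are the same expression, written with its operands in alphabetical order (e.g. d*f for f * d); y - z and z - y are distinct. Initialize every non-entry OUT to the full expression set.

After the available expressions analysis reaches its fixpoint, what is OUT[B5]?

Converged values:
  B0:  IN={}  OUT={b*b}
  B1:  IN={b*b}  OUT={b*b}
  B2:  IN={b*b}  OUT={a*b, b*b}
  B3:  IN={a*b, b*b}  OUT={a*b, b*b, b+d}
  B4:  IN={a*b, b*b, b+d}  OUT={a*b, b*b, b+d}
  B5:  IN={b*b}  OUT={b*b}
  B6:  IN={b*b}  OUT={b*b}
  B7:  IN={b*b}  OUT={a*d, b*b, b*c}
  B8:  IN={b*b}  OUT={b+c, b+f}
  B9:  IN={b+c, b+f}  OUT={a-b, b+d, b+f}

Merge at B5: IN[B5] = OUT[B4] ∩ OUT[B6] = {b*b}
Applying B5's transfer function to that IN value gives OUT[B5] (row B5 above).

Answer: {b*b}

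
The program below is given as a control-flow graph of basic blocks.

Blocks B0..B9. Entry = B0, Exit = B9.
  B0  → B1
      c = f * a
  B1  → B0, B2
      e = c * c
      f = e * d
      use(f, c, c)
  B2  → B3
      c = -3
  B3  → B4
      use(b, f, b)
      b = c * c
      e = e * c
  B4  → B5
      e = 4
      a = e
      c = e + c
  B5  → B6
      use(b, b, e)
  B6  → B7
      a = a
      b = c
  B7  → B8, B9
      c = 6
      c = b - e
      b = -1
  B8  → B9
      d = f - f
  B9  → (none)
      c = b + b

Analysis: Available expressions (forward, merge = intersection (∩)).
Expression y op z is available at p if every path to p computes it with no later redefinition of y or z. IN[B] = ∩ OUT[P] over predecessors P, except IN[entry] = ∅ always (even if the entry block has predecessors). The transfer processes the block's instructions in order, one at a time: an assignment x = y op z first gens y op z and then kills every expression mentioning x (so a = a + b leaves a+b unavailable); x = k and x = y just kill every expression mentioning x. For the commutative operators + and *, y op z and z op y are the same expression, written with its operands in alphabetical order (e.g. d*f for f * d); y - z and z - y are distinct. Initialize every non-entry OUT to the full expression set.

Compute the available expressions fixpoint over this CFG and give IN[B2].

Fixpoint table:
  B0:   IN={}   OUT={a*f}
  B1:   IN={a*f}   OUT={c*c, d*e}
  B2:   IN={c*c, d*e}   OUT={d*e}
  B3:   IN={d*e}   OUT={c*c}
  B4:   IN={c*c}   OUT={}
  B5:   IN={}   OUT={}
  B6:   IN={}   OUT={}
  B7:   IN={}   OUT={}
  B8:   IN={}   OUT={f-f}
  B9:   IN={}   OUT={b+b}

Merge at B2: IN[B2] = OUT[B1] = {c*c, d*e}

Answer: {c*c, d*e}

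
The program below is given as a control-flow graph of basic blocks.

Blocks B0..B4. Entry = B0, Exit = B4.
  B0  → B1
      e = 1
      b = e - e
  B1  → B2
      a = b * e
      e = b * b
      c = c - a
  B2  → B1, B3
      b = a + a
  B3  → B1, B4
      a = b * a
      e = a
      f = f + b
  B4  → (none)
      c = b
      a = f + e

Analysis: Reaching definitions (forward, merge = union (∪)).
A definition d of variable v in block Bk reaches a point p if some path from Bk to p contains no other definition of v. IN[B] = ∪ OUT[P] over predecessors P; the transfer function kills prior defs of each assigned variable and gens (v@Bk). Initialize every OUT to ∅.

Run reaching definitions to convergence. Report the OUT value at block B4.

Converged values:
  B0: | IN={} | OUT={b@B0, e@B0}
  B1: | IN={a@B1, a@B3, b@B0, b@B2, c@B1, e@B0, e@B1, e@B3, f@B3} | OUT={a@B1, b@B0, b@B2, c@B1, e@B1, f@B3}
  B2: | IN={a@B1, b@B0, b@B2, c@B1, e@B1, f@B3} | OUT={a@B1, b@B2, c@B1, e@B1, f@B3}
  B3: | IN={a@B1, b@B2, c@B1, e@B1, f@B3} | OUT={a@B3, b@B2, c@B1, e@B3, f@B3}
  B4: | IN={a@B3, b@B2, c@B1, e@B3, f@B3} | OUT={a@B4, b@B2, c@B4, e@B3, f@B3}

Merge at B4: IN[B4] = OUT[B3] = {a@B3, b@B2, c@B1, e@B3, f@B3}
Applying B4's transfer function to that IN value gives OUT[B4] (row B4 above).

Answer: {a@B4, b@B2, c@B4, e@B3, f@B3}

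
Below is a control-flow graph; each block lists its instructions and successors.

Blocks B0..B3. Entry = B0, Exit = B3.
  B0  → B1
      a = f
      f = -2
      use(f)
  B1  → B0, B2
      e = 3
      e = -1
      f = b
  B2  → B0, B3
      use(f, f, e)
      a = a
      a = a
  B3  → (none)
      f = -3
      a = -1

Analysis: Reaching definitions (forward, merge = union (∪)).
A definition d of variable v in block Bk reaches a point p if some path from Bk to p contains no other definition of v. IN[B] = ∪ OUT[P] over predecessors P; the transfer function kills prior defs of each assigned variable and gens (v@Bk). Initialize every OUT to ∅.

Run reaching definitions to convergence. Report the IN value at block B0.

Fixpoint table:
  B0:  IN={a@B0, a@B2, e@B1, f@B1}  OUT={a@B0, e@B1, f@B0}
  B1:  IN={a@B0, e@B1, f@B0}  OUT={a@B0, e@B1, f@B1}
  B2:  IN={a@B0, e@B1, f@B1}  OUT={a@B2, e@B1, f@B1}
  B3:  IN={a@B2, e@B1, f@B1}  OUT={a@B3, e@B1, f@B3}

Merge at B0 (entry node, so the boundary value {} is joined with the incoming edge(s)): IN[B0] = {} ⊔ OUT[B1] ⊔ OUT[B2] = {a@B0, a@B2, e@B1, f@B1}

Answer: {a@B0, a@B2, e@B1, f@B1}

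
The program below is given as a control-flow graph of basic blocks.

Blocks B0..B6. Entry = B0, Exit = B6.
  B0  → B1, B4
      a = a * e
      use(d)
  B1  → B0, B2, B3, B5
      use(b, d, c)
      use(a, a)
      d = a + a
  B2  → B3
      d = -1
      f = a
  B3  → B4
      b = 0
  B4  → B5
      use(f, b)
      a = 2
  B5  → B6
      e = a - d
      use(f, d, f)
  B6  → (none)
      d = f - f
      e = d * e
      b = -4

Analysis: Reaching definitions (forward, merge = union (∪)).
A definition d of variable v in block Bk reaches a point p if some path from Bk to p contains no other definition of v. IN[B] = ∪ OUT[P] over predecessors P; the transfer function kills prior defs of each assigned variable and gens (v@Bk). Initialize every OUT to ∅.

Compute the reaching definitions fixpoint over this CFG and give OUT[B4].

Answer: {a@B4, b@B3, d@B1, d@B2, f@B2}

Trace:
Fixpoint table:
  B0:  IN={a@B0, d@B1}  OUT={a@B0, d@B1}
  B1:  IN={a@B0, d@B1}  OUT={a@B0, d@B1}
  B2:  IN={a@B0, d@B1}  OUT={a@B0, d@B2, f@B2}
  B3:  IN={a@B0, d@B1, d@B2, f@B2}  OUT={a@B0, b@B3, d@B1, d@B2, f@B2}
  B4:  IN={a@B0, b@B3, d@B1, d@B2, f@B2}  OUT={a@B4, b@B3, d@B1, d@B2, f@B2}
  B5:  IN={a@B0, a@B4, b@B3, d@B1, d@B2, f@B2}  OUT={a@B0, a@B4, b@B3, d@B1, d@B2, e@B5, f@B2}
  B6:  IN={a@B0, a@B4, b@B3, d@B1, d@B2, e@B5, f@B2}  OUT={a@B0, a@B4, b@B6, d@B6, e@B6, f@B2}

Merge at B4: IN[B4] = OUT[B0] ⊔ OUT[B3] = {a@B0, b@B3, d@B1, d@B2, f@B2}
Applying B4's transfer function to that IN value gives OUT[B4] (row B4 above).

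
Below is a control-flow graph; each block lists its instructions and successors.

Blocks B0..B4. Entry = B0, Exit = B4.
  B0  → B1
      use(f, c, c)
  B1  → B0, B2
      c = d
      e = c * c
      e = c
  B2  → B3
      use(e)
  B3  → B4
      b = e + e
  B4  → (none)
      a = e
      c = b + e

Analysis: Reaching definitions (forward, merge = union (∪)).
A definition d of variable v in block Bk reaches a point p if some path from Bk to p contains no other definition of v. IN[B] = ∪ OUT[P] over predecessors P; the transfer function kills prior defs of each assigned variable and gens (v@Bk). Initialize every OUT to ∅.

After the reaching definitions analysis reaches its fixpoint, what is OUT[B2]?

Per-block solution:
  B0: | IN={c@B1, e@B1} | OUT={c@B1, e@B1}
  B1: | IN={c@B1, e@B1} | OUT={c@B1, e@B1}
  B2: | IN={c@B1, e@B1} | OUT={c@B1, e@B1}
  B3: | IN={c@B1, e@B1} | OUT={b@B3, c@B1, e@B1}
  B4: | IN={b@B3, c@B1, e@B1} | OUT={a@B4, b@B3, c@B4, e@B1}

Merge at B2: IN[B2] = OUT[B1] = {c@B1, e@B1}
Applying B2's transfer function to that IN value gives OUT[B2] (row B2 above).

Answer: {c@B1, e@B1}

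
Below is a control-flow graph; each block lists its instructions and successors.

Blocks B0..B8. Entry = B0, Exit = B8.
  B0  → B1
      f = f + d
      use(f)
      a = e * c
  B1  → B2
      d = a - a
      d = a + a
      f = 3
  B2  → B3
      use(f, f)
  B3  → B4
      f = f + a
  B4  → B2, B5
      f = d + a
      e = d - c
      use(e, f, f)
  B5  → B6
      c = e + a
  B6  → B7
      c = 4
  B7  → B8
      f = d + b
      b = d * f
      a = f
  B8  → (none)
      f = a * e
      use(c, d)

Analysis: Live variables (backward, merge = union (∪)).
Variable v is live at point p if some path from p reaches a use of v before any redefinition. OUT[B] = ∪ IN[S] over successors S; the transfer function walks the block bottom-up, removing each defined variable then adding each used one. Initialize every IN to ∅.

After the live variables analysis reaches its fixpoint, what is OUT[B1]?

Answer: {a, b, c, d, f}

Derivation:
Per-block solution:
  B0:   IN={b, c, d, e, f}   OUT={a, b, c}
  B1:   IN={a, b, c}   OUT={a, b, c, d, f}
  B2:   IN={a, b, c, d, f}   OUT={a, b, c, d, f}
  B3:   IN={a, b, c, d, f}   OUT={a, b, c, d}
  B4:   IN={a, b, c, d}   OUT={a, b, c, d, e, f}
  B5:   IN={a, b, d, e}   OUT={b, d, e}
  B6:   IN={b, d, e}   OUT={b, c, d, e}
  B7:   IN={b, c, d, e}   OUT={a, c, d, e}
  B8:   IN={a, c, d, e}   OUT={}

Merge at B1: OUT[B1] = IN[B2] = {a, b, c, d, f}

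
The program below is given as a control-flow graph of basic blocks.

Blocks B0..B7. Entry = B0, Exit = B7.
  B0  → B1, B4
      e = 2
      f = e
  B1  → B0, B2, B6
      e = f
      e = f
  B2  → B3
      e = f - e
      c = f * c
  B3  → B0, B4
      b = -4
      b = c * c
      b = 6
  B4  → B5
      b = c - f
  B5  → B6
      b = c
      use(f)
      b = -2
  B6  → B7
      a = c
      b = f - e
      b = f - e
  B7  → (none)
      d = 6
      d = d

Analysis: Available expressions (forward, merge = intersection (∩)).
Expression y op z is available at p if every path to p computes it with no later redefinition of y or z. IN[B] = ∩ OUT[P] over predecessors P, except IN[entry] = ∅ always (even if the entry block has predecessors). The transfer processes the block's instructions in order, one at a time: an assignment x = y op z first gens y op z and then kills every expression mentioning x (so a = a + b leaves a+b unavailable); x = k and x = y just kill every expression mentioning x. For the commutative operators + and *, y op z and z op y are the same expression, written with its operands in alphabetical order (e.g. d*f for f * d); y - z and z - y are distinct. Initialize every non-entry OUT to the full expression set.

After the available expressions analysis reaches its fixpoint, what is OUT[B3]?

Converged values:
  B0:  IN={}  OUT={}
  B1:  IN={}  OUT={}
  B2:  IN={}  OUT={}
  B3:  IN={}  OUT={c*c}
  B4:  IN={}  OUT={c-f}
  B5:  IN={c-f}  OUT={c-f}
  B6:  IN={}  OUT={f-e}
  B7:  IN={f-e}  OUT={f-e}

Merge at B3: IN[B3] = OUT[B2] = {}
Applying B3's transfer function to that IN value gives OUT[B3] (row B3 above).

Answer: {c*c}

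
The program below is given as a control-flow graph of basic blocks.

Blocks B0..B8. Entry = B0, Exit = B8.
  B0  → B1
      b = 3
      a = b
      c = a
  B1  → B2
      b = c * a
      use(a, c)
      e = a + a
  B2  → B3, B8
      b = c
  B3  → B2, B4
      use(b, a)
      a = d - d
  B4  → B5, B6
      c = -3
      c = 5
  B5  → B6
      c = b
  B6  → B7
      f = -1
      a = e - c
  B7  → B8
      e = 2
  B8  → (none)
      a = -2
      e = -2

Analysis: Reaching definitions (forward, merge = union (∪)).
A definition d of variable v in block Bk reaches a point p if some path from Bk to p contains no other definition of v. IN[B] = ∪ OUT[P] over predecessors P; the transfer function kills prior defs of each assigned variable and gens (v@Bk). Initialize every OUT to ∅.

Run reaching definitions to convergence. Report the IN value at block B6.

Converged values:
  B0: | IN={} | OUT={a@B0, b@B0, c@B0}
  B1: | IN={a@B0, b@B0, c@B0} | OUT={a@B0, b@B1, c@B0, e@B1}
  B2: | IN={a@B0, a@B3, b@B1, b@B2, c@B0, e@B1} | OUT={a@B0, a@B3, b@B2, c@B0, e@B1}
  B3: | IN={a@B0, a@B3, b@B2, c@B0, e@B1} | OUT={a@B3, b@B2, c@B0, e@B1}
  B4: | IN={a@B3, b@B2, c@B0, e@B1} | OUT={a@B3, b@B2, c@B4, e@B1}
  B5: | IN={a@B3, b@B2, c@B4, e@B1} | OUT={a@B3, b@B2, c@B5, e@B1}
  B6: | IN={a@B3, b@B2, c@B4, c@B5, e@B1} | OUT={a@B6, b@B2, c@B4, c@B5, e@B1, f@B6}
  B7: | IN={a@B6, b@B2, c@B4, c@B5, e@B1, f@B6} | OUT={a@B6, b@B2, c@B4, c@B5, e@B7, f@B6}
  B8: | IN={a@B0, a@B3, a@B6, b@B2, c@B0, c@B4, c@B5, e@B1, e@B7, f@B6} | OUT={a@B8, b@B2, c@B0, c@B4, c@B5, e@B8, f@B6}

Merge at B6: IN[B6] = OUT[B4] ⊔ OUT[B5] = {a@B3, b@B2, c@B4, c@B5, e@B1}

Answer: {a@B3, b@B2, c@B4, c@B5, e@B1}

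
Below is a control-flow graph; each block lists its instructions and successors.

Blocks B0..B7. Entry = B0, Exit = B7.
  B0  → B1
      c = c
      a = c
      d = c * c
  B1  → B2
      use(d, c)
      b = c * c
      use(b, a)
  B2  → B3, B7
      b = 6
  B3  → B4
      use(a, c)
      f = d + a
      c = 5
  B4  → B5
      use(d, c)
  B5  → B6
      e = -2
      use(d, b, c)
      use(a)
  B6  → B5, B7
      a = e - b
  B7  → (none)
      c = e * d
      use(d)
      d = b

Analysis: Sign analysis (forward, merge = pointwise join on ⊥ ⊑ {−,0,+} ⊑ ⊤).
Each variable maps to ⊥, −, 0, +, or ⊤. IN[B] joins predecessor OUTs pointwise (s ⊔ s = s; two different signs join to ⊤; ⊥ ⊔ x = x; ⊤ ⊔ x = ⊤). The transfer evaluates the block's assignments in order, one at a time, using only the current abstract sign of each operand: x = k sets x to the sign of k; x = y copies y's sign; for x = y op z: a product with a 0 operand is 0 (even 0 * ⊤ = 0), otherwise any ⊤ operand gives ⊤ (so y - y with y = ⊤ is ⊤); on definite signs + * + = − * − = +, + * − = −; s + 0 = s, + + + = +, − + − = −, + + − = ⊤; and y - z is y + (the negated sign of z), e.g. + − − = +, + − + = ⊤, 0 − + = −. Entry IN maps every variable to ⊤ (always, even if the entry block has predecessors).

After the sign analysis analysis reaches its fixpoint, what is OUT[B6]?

Converged values:
  B0:   IN=(all ⊤)   OUT=(all ⊤)
  B1:   IN=(all ⊤)   OUT=(all ⊤)
  B2:   IN=(all ⊤)   OUT={b:+; rest ⊤}
  B3:   IN={b:+; rest ⊤}   OUT={b:+, c:+; rest ⊤}
  B4:   IN={b:+, c:+; rest ⊤}   OUT={b:+, c:+; rest ⊤}
  B5:   IN={b:+, c:+; rest ⊤}   OUT={b:+, c:+, e:-; rest ⊤}
  B6:   IN={b:+, c:+, e:-; rest ⊤}   OUT={a:-, b:+, c:+, e:-; rest ⊤}
  B7:   IN={b:+; rest ⊤}   OUT={b:+, d:+; rest ⊤}

Merge at B6: IN[B6] = OUT[B5] = {a: ⊤, b: +, c: +, d: ⊤, e: -, f: ⊤}
Applying B6's transfer function to that IN value gives OUT[B6] (row B6 above).

Answer: {a: -, b: +, c: +, d: ⊤, e: -, f: ⊤}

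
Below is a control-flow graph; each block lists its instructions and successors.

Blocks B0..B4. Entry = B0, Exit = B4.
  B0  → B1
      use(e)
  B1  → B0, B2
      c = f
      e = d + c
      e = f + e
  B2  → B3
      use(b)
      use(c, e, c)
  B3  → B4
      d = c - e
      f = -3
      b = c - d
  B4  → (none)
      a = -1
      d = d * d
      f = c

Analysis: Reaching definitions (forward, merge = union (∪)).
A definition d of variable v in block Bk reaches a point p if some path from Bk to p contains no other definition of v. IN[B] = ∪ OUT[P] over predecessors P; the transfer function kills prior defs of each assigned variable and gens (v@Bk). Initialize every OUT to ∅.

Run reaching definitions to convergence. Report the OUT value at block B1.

Answer: {c@B1, e@B1}

Derivation:
Fixpoint table:
  B0: | IN={c@B1, e@B1} | OUT={c@B1, e@B1}
  B1: | IN={c@B1, e@B1} | OUT={c@B1, e@B1}
  B2: | IN={c@B1, e@B1} | OUT={c@B1, e@B1}
  B3: | IN={c@B1, e@B1} | OUT={b@B3, c@B1, d@B3, e@B1, f@B3}
  B4: | IN={b@B3, c@B1, d@B3, e@B1, f@B3} | OUT={a@B4, b@B3, c@B1, d@B4, e@B1, f@B4}

Merge at B1: IN[B1] = OUT[B0] = {c@B1, e@B1}
Applying B1's transfer function to that IN value gives OUT[B1] (row B1 above).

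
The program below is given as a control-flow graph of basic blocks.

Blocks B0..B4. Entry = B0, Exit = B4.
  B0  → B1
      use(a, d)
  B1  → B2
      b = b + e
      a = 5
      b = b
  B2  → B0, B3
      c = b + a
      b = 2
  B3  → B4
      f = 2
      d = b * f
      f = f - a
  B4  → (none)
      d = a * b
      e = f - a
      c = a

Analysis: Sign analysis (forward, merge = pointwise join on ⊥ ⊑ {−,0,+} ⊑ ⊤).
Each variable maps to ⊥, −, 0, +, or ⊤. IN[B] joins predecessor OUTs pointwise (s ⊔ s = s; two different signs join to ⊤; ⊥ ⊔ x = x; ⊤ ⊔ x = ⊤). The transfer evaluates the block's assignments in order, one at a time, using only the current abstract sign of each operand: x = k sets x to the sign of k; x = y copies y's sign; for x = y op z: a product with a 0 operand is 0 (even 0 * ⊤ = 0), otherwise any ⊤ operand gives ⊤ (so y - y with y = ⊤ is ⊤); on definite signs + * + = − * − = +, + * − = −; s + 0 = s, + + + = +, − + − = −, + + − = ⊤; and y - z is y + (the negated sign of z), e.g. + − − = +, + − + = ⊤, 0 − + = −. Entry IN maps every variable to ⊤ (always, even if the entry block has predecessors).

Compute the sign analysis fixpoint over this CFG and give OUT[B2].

Answer: {a: +, b: +, c: ⊤, d: ⊤, e: ⊤, f: ⊤}

Trace:
Fixpoint table:
  B0:   IN=(all ⊤)   OUT=(all ⊤)
  B1:   IN=(all ⊤)   OUT={a:+; rest ⊤}
  B2:   IN={a:+; rest ⊤}   OUT={a:+, b:+; rest ⊤}
  B3:   IN={a:+, b:+; rest ⊤}   OUT={a:+, b:+, d:+; rest ⊤}
  B4:   IN={a:+, b:+, d:+; rest ⊤}   OUT={a:+, b:+, c:+, d:+; rest ⊤}

Merge at B2: IN[B2] = OUT[B1] = {a: +, b: ⊤, c: ⊤, d: ⊤, e: ⊤, f: ⊤}
Applying B2's transfer function to that IN value gives OUT[B2] (row B2 above).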